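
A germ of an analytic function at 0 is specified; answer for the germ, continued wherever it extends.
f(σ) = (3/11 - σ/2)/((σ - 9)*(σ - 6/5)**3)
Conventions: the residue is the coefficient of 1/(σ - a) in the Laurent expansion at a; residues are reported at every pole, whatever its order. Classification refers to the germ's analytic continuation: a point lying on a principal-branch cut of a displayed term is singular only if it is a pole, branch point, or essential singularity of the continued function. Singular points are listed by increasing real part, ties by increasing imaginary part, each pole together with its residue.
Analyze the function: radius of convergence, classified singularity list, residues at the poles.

Radius of convergence at 0: 6/5.
At 6/5: a pole of order 3; residue 3875/435006.
At 9: a pole of order 1; residue -3875/435006.

Denominator factor (σ - 9): pole of order 1 at 9, modulus 9.
Denominator factor (σ - 6/5)^3: pole of order 3 at 6/5, modulus 6/5.
The radius of convergence is the smallest modulus among the singular points: 6/5.
At the order-3 pole 6/5 set g(σ) = (σ - (6/5))^3*f(σ) = (3/11 - σ/2)/(σ - 9).
Order-3 pole: residue = g''(a)/2; g''(6/5) = 3875/217503, so the residue is 3875/435006.
At the order-1 pole 9 set g(σ) = (σ - (9))*f(σ) = (3/11 - σ/2)/(σ - 6/5)**3.
Simple pole: residue = g(a) at a = 9, which is -3875/435006.
List the singular points by increasing real part (a conjugate pair: the negative imaginary part first).


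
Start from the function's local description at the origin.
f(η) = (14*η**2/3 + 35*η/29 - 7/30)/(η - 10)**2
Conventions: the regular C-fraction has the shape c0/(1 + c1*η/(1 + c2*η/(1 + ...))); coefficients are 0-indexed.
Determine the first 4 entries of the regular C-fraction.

Taylor coefficients (expand at 0): a_0 = -7/3000, a_1 = 5047/435000, a_2 = 426391/8700000, a_3 = 4389/453125.
c0 = a_0 = -7/3000. Peel one level at a time: if S = 1 + c*η/S' with S'(0) = 1, then c is the η-coefficient of S and S' = c*η/(S - 1).
S_1 = c0/f = 1 + (721/145)*η + (3845841/84100)*η^2 + ...; c1 = 721/145.
S_2 = c1*η/(S_1 - 1) = 1 + (-3845841/418180)*η + (3536799841/207936400)*η^2 + ...; c2 = -3845841/418180.
S_3 = c2*η/(S_2 - 1) = 1 + (102567195389/55457027220)*η + ...; c3 = 102567195389/55457027220.

The regular C-fraction coefficients are [-7/3000, 721/145, -3845841/418180, 102567195389/55457027220].


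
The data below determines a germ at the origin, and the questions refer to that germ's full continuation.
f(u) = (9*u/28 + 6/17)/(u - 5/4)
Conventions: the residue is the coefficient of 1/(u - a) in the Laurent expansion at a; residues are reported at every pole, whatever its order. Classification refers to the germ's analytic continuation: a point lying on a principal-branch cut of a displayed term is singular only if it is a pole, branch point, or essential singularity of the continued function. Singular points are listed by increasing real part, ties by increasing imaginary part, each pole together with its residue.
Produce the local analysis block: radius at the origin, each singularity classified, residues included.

Denominator factor (u - 5/4): pole of order 1 at 5/4, modulus 5/4.
The radius of convergence is the smallest modulus among the singular points: 5/4.
At the order-1 pole 5/4 set g(u) = (u - (5/4))*f(u) = 9*u/28 + 6/17.
Simple pole: residue = g(a) at a = 5/4, which is 1437/1904.

Radius of convergence at 0: 5/4.
At 5/4: a pole of order 1; residue 1437/1904.


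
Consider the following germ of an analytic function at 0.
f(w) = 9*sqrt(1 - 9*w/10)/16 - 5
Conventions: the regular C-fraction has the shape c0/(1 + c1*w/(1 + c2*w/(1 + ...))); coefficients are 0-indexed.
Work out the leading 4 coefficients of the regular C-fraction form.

The regular C-fraction coefficients are [-71/16, -81/1420, -477/2840, -639/2120].

Taylor coefficients (expand at 0): a_0 = -71/16, a_1 = -81/320, a_2 = -729/12800, a_3 = -6561/256000.
c0 = a_0 = -71/16. Peel one level at a time: if S = 1 + c*w/S' with S'(0) = 1, then c is the w-coefficient of S and S' = c*w/(S - 1).
S_1 = c0/f = 1 + (-81/1420)*w + (-38637/4032800)*w^2 + ...; c1 = -81/1420.
S_2 = c1*w/(S_1 - 1) = 1 + (-477/2840)*w + (-81/1600)*w^2 + ...; c2 = -477/2840.
S_3 = c2*w/(S_2 - 1) = 1 + (-639/2120)*w + ...; c3 = -639/2120.


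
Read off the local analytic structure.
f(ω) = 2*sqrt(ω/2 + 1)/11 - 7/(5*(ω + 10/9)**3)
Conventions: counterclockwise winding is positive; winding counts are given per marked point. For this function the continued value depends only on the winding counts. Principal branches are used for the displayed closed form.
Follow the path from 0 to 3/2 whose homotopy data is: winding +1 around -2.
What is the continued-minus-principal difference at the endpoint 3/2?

Continued minus principal equals -(2/11)*sqrt(7).

The rational part is single-valued and drops out of the difference; each branch term changes only by its own monodromy.
(2/11)*sqrt(1 - ω/(-2)): winding +1 is odd, the square root flips sign, contributing -2*(2/11)*sqrt(1 - (3/2)/(-2)) = -2*(2/11)*sqrt(7/4) = -(2/11)*sqrt(7).
Summing the contributions at ω = 3/2 gives -(2/11)*sqrt(7).


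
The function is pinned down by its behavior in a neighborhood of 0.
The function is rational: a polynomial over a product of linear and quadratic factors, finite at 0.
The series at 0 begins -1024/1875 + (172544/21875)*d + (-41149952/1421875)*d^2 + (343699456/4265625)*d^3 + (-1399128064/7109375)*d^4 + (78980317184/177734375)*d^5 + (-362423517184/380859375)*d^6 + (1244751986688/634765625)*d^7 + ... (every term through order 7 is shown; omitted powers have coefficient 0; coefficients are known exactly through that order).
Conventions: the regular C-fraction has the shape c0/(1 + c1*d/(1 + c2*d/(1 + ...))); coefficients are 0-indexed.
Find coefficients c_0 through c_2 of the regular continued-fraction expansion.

Taylor coefficients (read off): a_0 = -1024/1875, a_1 = 172544/21875, a_2 = -41149952/1421875.
c0 = a_0 = -1024/1875. Peel one level at a time: if S = 1 + c*d/S' with S'(0) = 1, then c is the d-coefficient of S and S' = c*d/(S - 1).
S_1 = c0/f = 1 + (1011/70)*d + (9911991/63700)*d^2 + ...; c1 = 1011/70.
S_2 = c1*d/(S_1 - 1) = 1 + (-3303997/306670)*d + ...; c2 = -3303997/306670.

The regular C-fraction coefficients are [-1024/1875, 1011/70, -3303997/306670].


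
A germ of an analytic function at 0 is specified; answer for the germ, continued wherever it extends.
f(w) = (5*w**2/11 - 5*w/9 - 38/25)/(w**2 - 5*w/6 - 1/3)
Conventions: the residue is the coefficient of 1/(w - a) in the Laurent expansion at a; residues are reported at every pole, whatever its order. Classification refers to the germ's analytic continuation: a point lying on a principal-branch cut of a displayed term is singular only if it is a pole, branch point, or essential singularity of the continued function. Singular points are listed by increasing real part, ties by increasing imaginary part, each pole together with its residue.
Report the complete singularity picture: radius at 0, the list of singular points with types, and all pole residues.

Denominator factor (w**2 - 5*w/6 - 1/3): discriminant 73/36, real irrational roots 5/12 + (1/12)*sqrt(73) and 5/12 - (1/12)*sqrt(73); poles of order 1, moduli 5/12 + (1/12)*sqrt(73) and -5/12 + (1/12)*sqrt(73).
The radius of convergence is the smallest modulus among the singular points: -5/12 + (1/12)*sqrt(73).
The factor w**2 - 5*w/6 - 1/3 splits as (w - a)(w - a') with a = 5/12 - (1/12)*sqrt(73), a' = 5/12 + (1/12)*sqrt(73). At the order-1 pole a set g(w) = (w - a)*f(w) = [5*w**2/11 - 5*w/9 - 38/25] / (w - a').
Simple pole: residue = g(a) at a = 5/12 - (1/12)*sqrt(73), which is -35/396 + (85663/722700)*sqrt(73).
The factor w**2 - 5*w/6 - 1/3 splits as (w - a)(w - a') with a = 5/12 + (1/12)*sqrt(73), a' = 5/12 - (1/12)*sqrt(73). At the order-1 pole a set g(w) = (w - a)*f(w) = [5*w**2/11 - 5*w/9 - 38/25] / (w - a').
Simple pole: residue = g(a) at a = 5/12 + (1/12)*sqrt(73), which is -35/396 - (85663/722700)*sqrt(73).
List the singular points by increasing real part (a conjugate pair: the negative imaginary part first).

Radius of convergence at 0: -5/12 + (1/12)*sqrt(73).
At 5/12 - (1/12)*sqrt(73): a pole of order 1; residue -35/396 + (85663/722700)*sqrt(73).
At 5/12 + (1/12)*sqrt(73): a pole of order 1; residue -35/396 - (85663/722700)*sqrt(73).


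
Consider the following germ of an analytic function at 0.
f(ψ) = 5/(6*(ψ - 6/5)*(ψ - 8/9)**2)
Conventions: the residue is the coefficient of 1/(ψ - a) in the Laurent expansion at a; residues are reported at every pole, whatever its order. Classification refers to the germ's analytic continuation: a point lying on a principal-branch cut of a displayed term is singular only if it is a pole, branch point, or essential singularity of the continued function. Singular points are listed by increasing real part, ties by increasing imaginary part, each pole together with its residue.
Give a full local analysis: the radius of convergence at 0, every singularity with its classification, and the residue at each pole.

Radius of convergence at 0: 8/9.
At 8/9: a pole of order 2; residue -3375/392.
At 6/5: a pole of order 1; residue 3375/392.

Denominator factor (ψ - 6/5): pole of order 1 at 6/5, modulus 6/5.
Denominator factor (ψ - 8/9)^2: pole of order 2 at 8/9, modulus 8/9.
The radius of convergence is the smallest modulus among the singular points: 8/9.
At the order-2 pole 8/9 set g(ψ) = (ψ - (8/9))^2*f(ψ) = 5/(6*(ψ - 6/5)).
Order-2 pole: residue = g'(a); g'(8/9) = -3375/392, so the residue is -3375/392.
At the order-1 pole 6/5 set g(ψ) = (ψ - (6/5))*f(ψ) = 5/(6*(ψ - 8/9)**2).
Simple pole: residue = g(a) at a = 6/5, which is 3375/392.
List the singular points by increasing real part (a conjugate pair: the negative imaginary part first).


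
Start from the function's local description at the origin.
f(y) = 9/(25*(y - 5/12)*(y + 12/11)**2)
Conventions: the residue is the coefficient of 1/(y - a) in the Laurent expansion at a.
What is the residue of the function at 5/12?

The residue is 156816/990025.

At the order-1 pole 5/12 set g(y) = (y - (5/12))*f(y) = 9/(25*(y + 12/11)**2).
Simple pole: residue = g(a) at a = 5/12, which is 156816/990025.


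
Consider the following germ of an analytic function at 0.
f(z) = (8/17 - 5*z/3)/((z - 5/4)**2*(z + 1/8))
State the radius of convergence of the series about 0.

Denominator factor (z + 1/8): pole of order 1 at -1/8, modulus 1/8.
Denominator factor (z - 5/4)^2: pole of order 2 at 5/4, modulus 5/4.
The radius of convergence is the smallest modulus among the singular points: 1/8.

The radius of convergence is 1/8.


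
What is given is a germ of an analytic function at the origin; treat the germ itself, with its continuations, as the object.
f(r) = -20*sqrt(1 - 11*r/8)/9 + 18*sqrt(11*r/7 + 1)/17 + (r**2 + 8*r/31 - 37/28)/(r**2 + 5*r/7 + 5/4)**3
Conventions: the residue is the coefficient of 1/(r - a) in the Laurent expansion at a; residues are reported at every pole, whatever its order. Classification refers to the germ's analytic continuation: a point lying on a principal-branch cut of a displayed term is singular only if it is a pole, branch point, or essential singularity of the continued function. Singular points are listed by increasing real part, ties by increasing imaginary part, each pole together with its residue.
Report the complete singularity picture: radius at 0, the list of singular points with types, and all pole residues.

Radius of convergence at 0: 7/11.
At -7/11: an algebraic (square-root) branch point.
At (-5/14) - ((1/7)*sqrt(55))*i: a pole of order 3; residue -((2850673/165044000)*sqrt(55))*i.
At (-5/14) + ((1/7)*sqrt(55))*i: a pole of order 3; residue ((2850673/165044000)*sqrt(55))*i.
At 8/11: an algebraic (square-root) branch point.


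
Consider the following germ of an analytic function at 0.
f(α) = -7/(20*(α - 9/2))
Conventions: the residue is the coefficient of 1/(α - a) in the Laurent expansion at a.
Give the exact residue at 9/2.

The residue is -7/20.

At the order-1 pole 9/2 set g(α) = (α - (9/2))*f(α) = -7/20.
Simple pole: residue = g(a) at a = 9/2, which is -7/20.


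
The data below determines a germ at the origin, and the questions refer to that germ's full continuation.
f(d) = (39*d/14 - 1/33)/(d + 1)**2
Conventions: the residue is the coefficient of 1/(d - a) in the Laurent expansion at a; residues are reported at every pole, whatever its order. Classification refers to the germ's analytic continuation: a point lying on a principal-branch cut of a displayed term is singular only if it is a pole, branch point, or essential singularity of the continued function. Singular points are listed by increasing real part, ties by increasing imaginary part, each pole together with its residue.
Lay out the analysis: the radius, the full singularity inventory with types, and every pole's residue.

Radius of convergence at 0: 1.
At -1: a pole of order 2; residue 39/14.

Denominator factor (d + 1)^2: pole of order 2 at -1, modulus 1.
The radius of convergence is the smallest modulus among the singular points: 1.
At the order-2 pole -1 set g(d) = (d - (-1))^2*f(d) = 39*d/14 - 1/33.
Order-2 pole: residue = g'(a); g'(-1) = 39/14, so the residue is 39/14.


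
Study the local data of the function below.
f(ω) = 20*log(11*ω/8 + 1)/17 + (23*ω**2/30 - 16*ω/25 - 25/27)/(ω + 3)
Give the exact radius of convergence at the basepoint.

The radius of convergence is 8/11.

Denominator factor (ω + 3): pole of order 1 at -3, modulus 3.
Branch term (20/17)*log(1 - ω/(-8/11)): its argument vanishes at ω = -8/11, a logarithmic branch point, modulus 8/11.
The radius of convergence is the smallest modulus among the singular points: 8/11.


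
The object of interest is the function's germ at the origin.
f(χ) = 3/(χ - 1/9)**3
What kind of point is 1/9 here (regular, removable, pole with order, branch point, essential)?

The denominator factor χ - 1/9 vanishes at 1/9 and appears to the power 3; the numerator there equals 3, nonzero, and no other factor vanishes.
Hence a pole whose order is the multiplicity, 3.

The point is a pole of order 3.


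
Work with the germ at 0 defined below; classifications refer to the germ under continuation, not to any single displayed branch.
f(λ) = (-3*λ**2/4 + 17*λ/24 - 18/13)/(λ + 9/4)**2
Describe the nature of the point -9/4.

The denominator factor λ + 9/4 vanishes at -9/4 and appears to the power 2; the numerator there equals -5637/832, nonzero, and no other factor vanishes.
Hence a pole whose order is the multiplicity, 2.

The point is a pole of order 2.


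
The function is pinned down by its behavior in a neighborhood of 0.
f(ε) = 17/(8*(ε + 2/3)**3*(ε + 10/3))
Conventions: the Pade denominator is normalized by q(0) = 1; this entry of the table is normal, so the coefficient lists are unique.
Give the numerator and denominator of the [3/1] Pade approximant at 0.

The Pade approximant has numerator coefficients [1377/640, -3267621/604160, 161109/18880, -2119203/241664]; denominator coefficients [1, 10791/4720].

Taylor coefficients needed (expand at 0): a_0 = 1377/640, a_1 = -4131/400, a_2 = 1028619/32000, a_3 = -6580683/80000, a_4 = 1203595767/6400000.
Write the denominator as Q(ε) = 1 + q1*ε. Requiring Q*f - P = O(ε^5) with deg P <= 3 kills the coefficients of ε^4..ε^4 in Q*f:
  ε^4: a_4 + q1*a_3 = 0, i.e. 1203595767/6400000 + (-6580683/80000)*q1 = 0.
Solving this linear system: q1 = 10791/4720.
The numerator is Q*f truncated at degree 3: P0 = a_0 = 1377/640; P1 = a_1 + q1*a_0 = -3267621/604160; P2 = a_2 + q1*a_1 = 161109/18880; P3 = a_3 + q1*a_2 = -2119203/241664.


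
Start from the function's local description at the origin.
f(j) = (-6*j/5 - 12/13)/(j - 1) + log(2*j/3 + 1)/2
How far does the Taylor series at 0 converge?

Denominator factor (j - 1): pole of order 1 at 1, modulus 1.
Branch term (1/2)*log(1 - j/(-3/2)): its argument vanishes at j = -3/2, a logarithmic branch point, modulus 3/2.
The radius of convergence is the smallest modulus among the singular points: 1.

The radius of convergence is 1.


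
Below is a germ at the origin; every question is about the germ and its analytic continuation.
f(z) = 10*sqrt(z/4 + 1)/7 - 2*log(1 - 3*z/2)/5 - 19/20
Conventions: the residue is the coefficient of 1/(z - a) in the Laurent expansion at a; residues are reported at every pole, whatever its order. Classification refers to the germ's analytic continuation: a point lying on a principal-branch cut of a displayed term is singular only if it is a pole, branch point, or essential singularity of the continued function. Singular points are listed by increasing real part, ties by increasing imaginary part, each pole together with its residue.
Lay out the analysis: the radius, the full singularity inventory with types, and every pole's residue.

Branch term (-2/5)*log(1 - z/(2/3)): its argument vanishes at z = 2/3, a logarithmic branch point, modulus 2/3.
Branch term (10/7)*sqrt(1 - z/(-4)): its argument vanishes at z = -4, a square-root branch point, modulus 4.
The radius of convergence is the smallest modulus among the singular points: 2/3.
List the singular points by increasing real part (a conjugate pair: the negative imaginary part first).

Radius of convergence at 0: 2/3.
At -4: an algebraic (square-root) branch point.
At 2/3: a logarithmic branch point.


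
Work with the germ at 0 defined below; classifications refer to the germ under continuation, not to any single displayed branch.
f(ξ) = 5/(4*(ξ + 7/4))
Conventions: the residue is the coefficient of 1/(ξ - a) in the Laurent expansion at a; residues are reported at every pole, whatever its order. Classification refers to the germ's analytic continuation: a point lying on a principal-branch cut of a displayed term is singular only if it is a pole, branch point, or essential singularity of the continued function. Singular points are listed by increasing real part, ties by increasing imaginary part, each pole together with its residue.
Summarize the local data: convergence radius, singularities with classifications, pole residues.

Denominator factor (ξ + 7/4): pole of order 1 at -7/4, modulus 7/4.
The radius of convergence is the smallest modulus among the singular points: 7/4.
At the order-1 pole -7/4 set g(ξ) = (ξ - (-7/4))*f(ξ) = 5/4.
Simple pole: residue = g(a) at a = -7/4, which is 5/4.

Radius of convergence at 0: 7/4.
At -7/4: a pole of order 1; residue 5/4.


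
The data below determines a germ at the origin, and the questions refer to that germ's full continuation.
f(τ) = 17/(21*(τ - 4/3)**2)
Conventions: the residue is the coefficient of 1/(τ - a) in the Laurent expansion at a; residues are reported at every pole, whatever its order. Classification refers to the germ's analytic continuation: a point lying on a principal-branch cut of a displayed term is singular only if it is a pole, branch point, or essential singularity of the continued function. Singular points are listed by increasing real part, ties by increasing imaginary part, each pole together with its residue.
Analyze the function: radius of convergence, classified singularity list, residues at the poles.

Denominator factor (τ - 4/3)^2: pole of order 2 at 4/3, modulus 4/3.
The radius of convergence is the smallest modulus among the singular points: 4/3.
At the order-2 pole 4/3 set g(τ) = (τ - (4/3))^2*f(τ) = 17/21.
Order-2 pole: residue = g'(a); g'(4/3) = 0, so the residue is 0.

Radius of convergence at 0: 4/3.
At 4/3: a pole of order 2; residue 0.


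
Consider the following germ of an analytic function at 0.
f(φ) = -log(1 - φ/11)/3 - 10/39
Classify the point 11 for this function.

The point is a logarithmic branch point.

The term (-1/3)*log(1 - φ/(11)) has argument 1 - 11/(11) = 0 at 11: a logarithmic (infinitely-sheeted) branch point; the remaining terms are analytic or single-valued there.


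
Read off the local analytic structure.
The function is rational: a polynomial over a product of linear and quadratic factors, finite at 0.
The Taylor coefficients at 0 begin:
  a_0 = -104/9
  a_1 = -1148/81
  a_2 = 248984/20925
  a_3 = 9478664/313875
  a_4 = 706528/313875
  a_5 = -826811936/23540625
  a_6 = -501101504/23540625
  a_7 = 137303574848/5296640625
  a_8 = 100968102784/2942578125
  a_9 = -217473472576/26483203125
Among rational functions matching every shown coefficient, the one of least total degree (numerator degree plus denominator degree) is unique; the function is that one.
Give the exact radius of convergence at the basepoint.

The radius of convergence is (1/2)*sqrt(6).

No rational of total degree below 8 reproduces all 10 coefficients; solving the [2/6] Pade equations on them gives f(σ) = (26*σ**2/31 - 31*σ/30 - 39)/(σ**2 - 3*σ/5 + 3/2)**3, whose expansion matches every shown term.
Denominator factor (σ**2 - 3*σ/5 + 3/2)^3: discriminant -141/25, complex-conjugate roots (3/10) + ((1/10)*sqrt(141))*i and (3/10) - ((1/10)*sqrt(141))*i; poles of order 3, moduli (1/2)*sqrt(6) and (1/2)*sqrt(6).
The radius of convergence is the smallest modulus among the singular points: (1/2)*sqrt(6).


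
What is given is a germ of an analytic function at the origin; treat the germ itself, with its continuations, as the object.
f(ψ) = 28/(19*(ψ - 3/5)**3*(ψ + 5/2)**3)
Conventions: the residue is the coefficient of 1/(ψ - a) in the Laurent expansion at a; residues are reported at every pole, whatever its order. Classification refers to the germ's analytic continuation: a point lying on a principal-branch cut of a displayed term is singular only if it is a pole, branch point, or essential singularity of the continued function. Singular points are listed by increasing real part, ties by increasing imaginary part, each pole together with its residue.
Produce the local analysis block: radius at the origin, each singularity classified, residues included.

Radius of convergence at 0: 3/5.
At -5/2: a pole of order 3; residue -16800000/543953869.
At 3/5: a pole of order 3; residue 16800000/543953869.

Denominator factor (ψ - 3/5)^3: pole of order 3 at 3/5, modulus 3/5.
Denominator factor (ψ + 5/2)^3: pole of order 3 at -5/2, modulus 5/2.
The radius of convergence is the smallest modulus among the singular points: 3/5.
At the order-3 pole -5/2 set g(ψ) = (ψ - (-5/2))^3*f(ψ) = 28/(19*(ψ - 3/5)**3).
Order-3 pole: residue = g''(a)/2; g''(-5/2) = -33600000/543953869, so the residue is -16800000/543953869.
At the order-3 pole 3/5 set g(ψ) = (ψ - (3/5))^3*f(ψ) = 28/(19*(ψ + 5/2)**3).
Order-3 pole: residue = g''(a)/2; g''(3/5) = 33600000/543953869, so the residue is 16800000/543953869.
List the singular points by increasing real part (a conjugate pair: the negative imaginary part first).


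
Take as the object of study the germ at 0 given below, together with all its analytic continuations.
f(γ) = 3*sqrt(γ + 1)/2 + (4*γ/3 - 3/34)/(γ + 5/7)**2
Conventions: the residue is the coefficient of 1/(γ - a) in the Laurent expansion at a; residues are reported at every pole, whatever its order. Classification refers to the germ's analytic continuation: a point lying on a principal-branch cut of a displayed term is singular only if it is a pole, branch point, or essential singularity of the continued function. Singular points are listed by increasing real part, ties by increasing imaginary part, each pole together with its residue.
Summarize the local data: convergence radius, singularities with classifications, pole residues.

Denominator factor (γ + 5/7)^2: pole of order 2 at -5/7, modulus 5/7.
Branch term (3/2)*sqrt(1 - γ/(-1)): its argument vanishes at γ = -1, a square-root branch point, modulus 1.
The radius of convergence is the smallest modulus among the singular points: 5/7.
The branch term is analytic at -5/7 and contributes nothing to the residue; only the rational part matters.
At the order-2 pole -5/7 set g(γ) = (γ - (-5/7))^2*(rational part) = 4*γ/3 - 3/34.
Order-2 pole: residue = g'(a); g'(-5/7) = 4/3, so the residue is 4/3.
List the singular points by increasing real part (a conjugate pair: the negative imaginary part first).

Radius of convergence at 0: 5/7.
At -1: an algebraic (square-root) branch point.
At -5/7: a pole of order 2; residue 4/3.


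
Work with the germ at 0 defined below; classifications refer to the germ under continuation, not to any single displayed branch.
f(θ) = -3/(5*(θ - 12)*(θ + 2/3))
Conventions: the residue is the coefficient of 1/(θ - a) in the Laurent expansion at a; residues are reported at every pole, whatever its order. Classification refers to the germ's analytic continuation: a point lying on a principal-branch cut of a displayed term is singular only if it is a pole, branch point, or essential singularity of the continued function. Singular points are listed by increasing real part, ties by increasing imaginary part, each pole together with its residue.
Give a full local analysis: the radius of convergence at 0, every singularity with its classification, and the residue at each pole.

Radius of convergence at 0: 2/3.
At -2/3: a pole of order 1; residue 9/190.
At 12: a pole of order 1; residue -9/190.

Denominator factor (θ + 2/3): pole of order 1 at -2/3, modulus 2/3.
Denominator factor (θ - 12): pole of order 1 at 12, modulus 12.
The radius of convergence is the smallest modulus among the singular points: 2/3.
At the order-1 pole -2/3 set g(θ) = (θ - (-2/3))*f(θ) = -3/(5*(θ - 12)).
Simple pole: residue = g(a) at a = -2/3, which is 9/190.
At the order-1 pole 12 set g(θ) = (θ - (12))*f(θ) = -3/(5*(θ + 2/3)).
Simple pole: residue = g(a) at a = 12, which is -9/190.
List the singular points by increasing real part (a conjugate pair: the negative imaginary part first).


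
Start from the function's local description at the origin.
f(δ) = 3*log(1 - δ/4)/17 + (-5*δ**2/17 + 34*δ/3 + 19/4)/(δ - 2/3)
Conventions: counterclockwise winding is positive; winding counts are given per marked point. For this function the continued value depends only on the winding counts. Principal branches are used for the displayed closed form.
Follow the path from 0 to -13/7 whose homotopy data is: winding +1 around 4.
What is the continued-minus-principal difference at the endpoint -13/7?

The rational part is single-valued and drops out of the difference; each branch term changes only by its own monodromy.
(3/17)*log(1 - δ/(4)): each positive loop around 4 adds 2*pi*i to the log, so winding +1 contributes (3/17)*(1)*2*pi*i = (6/17)*pi*i.
Summing the contributions at δ = -13/7 gives (6/17)*pi*i.

Continued minus principal equals (6/17)*pi*i.


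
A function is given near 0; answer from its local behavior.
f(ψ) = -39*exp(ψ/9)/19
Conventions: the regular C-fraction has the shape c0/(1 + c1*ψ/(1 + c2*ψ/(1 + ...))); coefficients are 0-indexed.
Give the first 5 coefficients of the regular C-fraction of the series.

The regular C-fraction coefficients are [-39/19, -1/9, 1/18, -1/54, 1/54].

Taylor coefficients (expand at 0): a_0 = -39/19, a_1 = -13/57, a_2 = -13/1026, a_3 = -13/27702, a_4 = -13/997272.
c0 = a_0 = -39/19. Peel one level at a time: if S = 1 + c*ψ/S' with S'(0) = 1, then c is the ψ-coefficient of S and S' = c*ψ/(S - 1).
S_1 = c0/f = 1 + (-1/9)*ψ + (1/162)*ψ^2 + ...; c1 = -1/9.
S_2 = c1*ψ/(S_1 - 1) = 1 + (1/18)*ψ + (1/972)*ψ^2 + ...; c2 = 1/18.
S_3 = c2*ψ/(S_2 - 1) = 1 + (-1/54)*ψ + (1/2916)*ψ^2 + ...; c3 = -1/54.
S_4 = c3*ψ/(S_3 - 1) = 1 + (1/54)*ψ + ...; c4 = 1/54.


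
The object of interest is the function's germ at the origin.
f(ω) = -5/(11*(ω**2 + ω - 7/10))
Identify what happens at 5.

Denominator factors: ω**2 + ω - 7/10 = 293/10 at ω = 5 — none vanishes.
So the germ continues analytically to 5.

The point is a regular point.


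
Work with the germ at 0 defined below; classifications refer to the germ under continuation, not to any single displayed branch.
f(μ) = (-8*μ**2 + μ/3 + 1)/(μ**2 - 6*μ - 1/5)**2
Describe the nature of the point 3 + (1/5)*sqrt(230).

The point is a pole of order 2.

The denominator factor μ**2 - 6*μ - 1/5 vanishes at 3 + (1/5)*sqrt(230) and appears to the power 2; the numerator there equals -718/5 - (143/15)*sqrt(230), nonzero, and no other factor vanishes.
Hence a pole whose order is the multiplicity, 2.


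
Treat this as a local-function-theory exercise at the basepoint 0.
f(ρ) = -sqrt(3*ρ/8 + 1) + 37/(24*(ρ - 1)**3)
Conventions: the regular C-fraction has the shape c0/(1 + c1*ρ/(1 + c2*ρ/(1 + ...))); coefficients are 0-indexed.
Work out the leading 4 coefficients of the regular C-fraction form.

Taylor coefficients (expand at 0): a_0 = -61/24, a_1 = -77/16, a_2 = -4727/512, a_3 = -378961/24576.
c0 = a_0 = -61/24. Peel one level at a time: if S = 1 + c*ρ/S' with S'(0) = 1, then c is the ρ-coefficient of S and S' = c*ρ/(S - 1).
S_1 = c0/f = 1 + (-231/122)*ρ + (-11265/238144)*ρ^2 + ...; c1 = -231/122.
S_2 = c1*ρ/(S_1 - 1) = 1 + (-3755/150304)*ρ + (8673593/18213888)*ρ^2 + ...; c2 = -3755/150304.
S_3 = c2*ρ/(S_2 - 1) = 1 + (529089173/27756960)*ρ + ...; c3 = 529089173/27756960.

The regular C-fraction coefficients are [-61/24, -231/122, -3755/150304, 529089173/27756960].


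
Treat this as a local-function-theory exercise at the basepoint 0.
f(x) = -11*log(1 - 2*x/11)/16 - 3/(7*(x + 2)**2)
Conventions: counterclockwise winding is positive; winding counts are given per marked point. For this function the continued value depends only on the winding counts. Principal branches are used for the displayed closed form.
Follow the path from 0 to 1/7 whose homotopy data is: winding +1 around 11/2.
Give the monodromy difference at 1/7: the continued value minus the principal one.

The rational part is single-valued and drops out of the difference; each branch term changes only by its own monodromy.
(-11/16)*log(1 - x/(11/2)): each positive loop around 11/2 adds 2*pi*i to the log, so winding +1 contributes (-11/16)*(1)*2*pi*i = -(11/8)*pi*i.
Summing the contributions at x = 1/7 gives -(11/8)*pi*i.

Continued minus principal equals -(11/8)*pi*i.


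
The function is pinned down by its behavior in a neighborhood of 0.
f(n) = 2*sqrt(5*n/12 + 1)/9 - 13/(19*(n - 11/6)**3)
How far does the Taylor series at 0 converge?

Denominator factor (n - 11/6)^3: pole of order 3 at 11/6, modulus 11/6.
Branch term (2/9)*sqrt(1 - n/(-12/5)): its argument vanishes at n = -12/5, a square-root branch point, modulus 12/5.
The radius of convergence is the smallest modulus among the singular points: 11/6.

The radius of convergence is 11/6.


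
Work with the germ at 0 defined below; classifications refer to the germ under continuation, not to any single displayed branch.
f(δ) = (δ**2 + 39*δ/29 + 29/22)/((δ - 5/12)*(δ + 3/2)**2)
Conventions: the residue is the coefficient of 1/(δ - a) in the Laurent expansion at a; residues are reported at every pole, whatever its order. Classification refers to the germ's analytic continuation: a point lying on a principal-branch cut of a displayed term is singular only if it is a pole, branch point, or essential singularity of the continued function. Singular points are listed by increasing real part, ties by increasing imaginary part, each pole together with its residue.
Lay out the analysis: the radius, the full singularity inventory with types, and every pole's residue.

Denominator factor (δ + 3/2)^2: pole of order 2 at -3/2, modulus 3/2.
Denominator factor (δ - 5/12): pole of order 1 at 5/12, modulus 5/12.
The radius of convergence is the smallest modulus among the singular points: 5/12.
At the order-2 pole -3/2 set g(δ) = (δ - (-3/2))^2*f(δ) = (δ**2 + 39*δ/29 + 29/22)/(δ - 5/12).
Order-2 pole: residue = g'(a); g'(-3/2) = 74484/168751, so the residue is 74484/168751.
At the order-1 pole 5/12 set g(δ) = (δ - (5/12))*f(δ) = (δ**2 + 39*δ/29 + 29/22)/(δ + 3/2)**2.
Simple pole: residue = g(a) at a = 5/12, which is 94267/168751.
List the singular points by increasing real part (a conjugate pair: the negative imaginary part first).

Radius of convergence at 0: 5/12.
At -3/2: a pole of order 2; residue 74484/168751.
At 5/12: a pole of order 1; residue 94267/168751.


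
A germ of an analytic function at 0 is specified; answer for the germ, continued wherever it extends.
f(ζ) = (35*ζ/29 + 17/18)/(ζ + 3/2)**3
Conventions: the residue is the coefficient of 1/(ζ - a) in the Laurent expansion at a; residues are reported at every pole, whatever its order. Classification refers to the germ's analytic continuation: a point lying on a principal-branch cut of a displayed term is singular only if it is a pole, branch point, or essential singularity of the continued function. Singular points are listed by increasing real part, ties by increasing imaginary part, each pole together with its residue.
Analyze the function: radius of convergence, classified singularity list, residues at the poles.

Radius of convergence at 0: 3/2.
At -3/2: a pole of order 3; residue 0.

Denominator factor (ζ + 3/2)^3: pole of order 3 at -3/2, modulus 3/2.
The radius of convergence is the smallest modulus among the singular points: 3/2.
At the order-3 pole -3/2 set g(ζ) = (ζ - (-3/2))^3*f(ζ) = 35*ζ/29 + 17/18.
Order-3 pole: residue = g''(a)/2; g''(-3/2) = 0, so the residue is 0.


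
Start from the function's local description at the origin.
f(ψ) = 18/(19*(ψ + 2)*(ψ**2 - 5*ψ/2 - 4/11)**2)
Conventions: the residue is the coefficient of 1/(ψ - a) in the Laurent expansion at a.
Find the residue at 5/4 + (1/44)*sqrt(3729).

The residue is -1089/171475 - (662233/2189564275)*sqrt(3729).

The factor ψ**2 - 5*ψ/2 - 4/11 splits as (ψ - a)(ψ - a') with a = 5/4 + (1/44)*sqrt(3729), a' = 5/4 - (1/44)*sqrt(3729). At the order-2 pole a set g(ψ) = (ψ - a)^2*f(ψ) = [18/(19*(ψ + 2))] / (ψ - a')^2.
Order-2 pole: residue = g'(a); g'(5/4 + (1/44)*sqrt(3729)) = -1089/171475 - (662233/2189564275)*sqrt(3729), so the residue is -1089/171475 - (662233/2189564275)*sqrt(3729).


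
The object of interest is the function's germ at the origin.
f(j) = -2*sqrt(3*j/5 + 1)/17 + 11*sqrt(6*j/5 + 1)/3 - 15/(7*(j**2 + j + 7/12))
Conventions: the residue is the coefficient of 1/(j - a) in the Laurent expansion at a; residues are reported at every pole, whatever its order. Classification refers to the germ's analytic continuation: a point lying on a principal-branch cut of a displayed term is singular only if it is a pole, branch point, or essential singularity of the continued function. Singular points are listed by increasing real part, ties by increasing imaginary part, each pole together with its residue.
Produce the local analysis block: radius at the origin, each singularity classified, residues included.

Radius of convergence at 0: (1/6)*sqrt(21).
At -5/3: an algebraic (square-root) branch point.
At -5/6: an algebraic (square-root) branch point.
At (-1/2) - ((1/3)*sqrt(3))*i: a pole of order 1; residue -((15/14)*sqrt(3))*i.
At (-1/2) + ((1/3)*sqrt(3))*i: a pole of order 1; residue ((15/14)*sqrt(3))*i.

Denominator factor (j**2 + j + 7/12): discriminant -4/3, complex-conjugate roots (-1/2) + ((1/3)*sqrt(3))*i and (-1/2) - ((1/3)*sqrt(3))*i; poles of order 1, moduli (1/6)*sqrt(21) and (1/6)*sqrt(21).
Branch term (11/3)*sqrt(1 - j/(-5/6)): its argument vanishes at j = -5/6, a square-root branch point, modulus 5/6.
Branch term (-2/17)*sqrt(1 - j/(-5/3)): its argument vanishes at j = -5/3, a square-root branch point, modulus 5/3.
The radius of convergence is the smallest modulus among the singular points: (1/6)*sqrt(21).
The branch terms are analytic at (-1/2) - ((1/3)*sqrt(3))*i and contribute nothing to the residue; only the rational part matters.
The factor j**2 + j + 7/12 splits as (j - a)(j - a') with a = (-1/2) - ((1/3)*sqrt(3))*i, a' = (-1/2) + ((1/3)*sqrt(3))*i. At the order-1 pole a set g(j) = (j - a)*(rational part) = [-15/7] / (j - a').
Simple pole: residue = g(a) at a = (-1/2) - ((1/3)*sqrt(3))*i, which is -((15/14)*sqrt(3))*i.
The branch terms are analytic at (-1/2) + ((1/3)*sqrt(3))*i and contribute nothing to the residue; only the rational part matters.
The factor j**2 + j + 7/12 splits as (j - a)(j - a') with a = (-1/2) + ((1/3)*sqrt(3))*i, a' = (-1/2) - ((1/3)*sqrt(3))*i. At the order-1 pole a set g(j) = (j - a)*(rational part) = [-15/7] / (j - a').
Simple pole: residue = g(a) at a = (-1/2) + ((1/3)*sqrt(3))*i, which is ((15/14)*sqrt(3))*i.
List the singular points by increasing real part (a conjugate pair: the negative imaginary part first).


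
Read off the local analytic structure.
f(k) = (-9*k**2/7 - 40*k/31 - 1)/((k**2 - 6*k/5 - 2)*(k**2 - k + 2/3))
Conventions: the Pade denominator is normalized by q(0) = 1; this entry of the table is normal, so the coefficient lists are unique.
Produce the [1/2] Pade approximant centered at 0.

Taylor coefficients needed (expand at 0): a_0 = 3/4, a_1 = 2037/1240, a_2 = 205521/86800, a_3 = 632949/868000.
Write the denominator as Q(k) = 1 + q1*k + q2*k^2. Requiring Q*f - P = O(k^4) with deg P <= 1 kills the coefficients of k^2..k^3 in Q*f:
  k^2: a_2 + q1*a_1 + q2*a_0 = 0, i.e. 205521/86800 + (2037/1240)*q1 + (3/4)*q2 = 0.
  k^3: a_3 + q1*a_2 + q2*a_1 = 0, i.e. 632949/868000 + (205521/86800)*q1 + (2037/1240)*q2 = 0.
Solving this linear system: q1 = -153753/42445, q2 = 5677549/1188460.
The numerator is Q*f truncated at degree 1: P0 = a_0 = 3/4; P1 = a_1 + q1*a_0 = -2261193/2105272.

The Pade approximant has numerator coefficients [3/4, -2261193/2105272]; denominator coefficients [1, -153753/42445, 5677549/1188460].


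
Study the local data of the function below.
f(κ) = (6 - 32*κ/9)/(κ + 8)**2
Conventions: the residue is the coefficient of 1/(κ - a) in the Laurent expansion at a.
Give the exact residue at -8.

The residue is -32/9.

At the order-2 pole -8 set g(κ) = (κ - (-8))^2*f(κ) = 6 - 32*κ/9.
Order-2 pole: residue = g'(a); g'(-8) = -32/9, so the residue is -32/9.


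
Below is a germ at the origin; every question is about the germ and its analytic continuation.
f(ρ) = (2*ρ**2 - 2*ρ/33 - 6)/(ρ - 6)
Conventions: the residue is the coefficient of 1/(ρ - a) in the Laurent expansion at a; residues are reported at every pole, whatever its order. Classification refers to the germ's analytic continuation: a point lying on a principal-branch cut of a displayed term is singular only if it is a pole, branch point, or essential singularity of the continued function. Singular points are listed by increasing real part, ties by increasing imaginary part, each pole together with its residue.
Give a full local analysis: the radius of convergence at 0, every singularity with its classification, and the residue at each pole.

Denominator factor (ρ - 6): pole of order 1 at 6, modulus 6.
The radius of convergence is the smallest modulus among the singular points: 6.
At the order-1 pole 6 set g(ρ) = (ρ - (6))*f(ρ) = 2*ρ**2 - 2*ρ/33 - 6.
Simple pole: residue = g(a) at a = 6, which is 722/11.

Radius of convergence at 0: 6.
At 6: a pole of order 1; residue 722/11.


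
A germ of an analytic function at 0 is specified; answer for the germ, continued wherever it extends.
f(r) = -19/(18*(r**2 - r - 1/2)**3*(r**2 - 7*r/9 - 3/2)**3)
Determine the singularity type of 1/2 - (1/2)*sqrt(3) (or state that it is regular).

The denominator factor r**2 - r - 1/2 vanishes at 1/2 - (1/2)*sqrt(3) and appears to the power 3; the numerator there equals -19/18, nonzero, and no other factor vanishes.
Hence a pole whose order is the multiplicity, 3.

The point is a pole of order 3.


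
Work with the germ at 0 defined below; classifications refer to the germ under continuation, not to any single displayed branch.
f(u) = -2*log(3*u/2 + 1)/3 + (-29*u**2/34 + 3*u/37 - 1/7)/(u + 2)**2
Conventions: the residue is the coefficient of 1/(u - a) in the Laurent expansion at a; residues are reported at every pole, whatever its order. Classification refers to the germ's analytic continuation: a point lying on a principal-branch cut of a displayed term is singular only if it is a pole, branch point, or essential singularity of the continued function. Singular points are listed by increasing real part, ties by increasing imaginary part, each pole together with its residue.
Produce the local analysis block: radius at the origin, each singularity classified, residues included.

Denominator factor (u + 2)^2: pole of order 2 at -2, modulus 2.
Branch term (-2/3)*log(1 - u/(-2/3)): its argument vanishes at u = -2/3, a logarithmic branch point, modulus 2/3.
The radius of convergence is the smallest modulus among the singular points: 2/3.
The branch term is analytic at -2 and contributes nothing to the residue; only the rational part matters.
At the order-2 pole -2 set g(u) = (u - (-2))^2*(rational part) = -29*u**2/34 + 3*u/37 - 1/7.
Order-2 pole: residue = g'(a); g'(-2) = 2197/629, so the residue is 2197/629.
List the singular points by increasing real part (a conjugate pair: the negative imaginary part first).

Radius of convergence at 0: 2/3.
At -2: a pole of order 2; residue 2197/629.
At -2/3: a logarithmic branch point.
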